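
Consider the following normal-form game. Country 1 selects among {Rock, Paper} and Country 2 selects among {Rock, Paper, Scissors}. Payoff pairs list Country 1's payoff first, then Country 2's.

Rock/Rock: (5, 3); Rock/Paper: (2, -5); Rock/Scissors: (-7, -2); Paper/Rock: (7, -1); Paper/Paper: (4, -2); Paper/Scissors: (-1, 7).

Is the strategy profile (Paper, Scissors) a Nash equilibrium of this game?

Holding Country 2 at Scissors: Country 1 gets -1 from Paper, versus -7 from Rock. No profitable deviation for Country 1.
Holding Country 1 at Paper: Country 2 gets 7 from Scissors, versus -1 from Rock, -2 from Paper. No profitable deviation for Country 2 either.

Yes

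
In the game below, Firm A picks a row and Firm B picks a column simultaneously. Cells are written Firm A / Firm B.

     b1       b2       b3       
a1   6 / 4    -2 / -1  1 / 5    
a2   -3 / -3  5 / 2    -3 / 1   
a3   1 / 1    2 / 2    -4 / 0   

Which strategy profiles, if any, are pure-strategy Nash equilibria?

(a1, b3) and (a2, b2)

A profile is a Nash equilibrium when each player is best-responding to the other.
Firm A's best responses — vs b1: a1 (payoff 6); vs b2: a2 (payoff 5); vs b3: a1 (payoff 1).
Firm B's best responses — vs a1: b3 (payoff 5); vs a2: b2 (payoff 2); vs a3: b2 (payoff 2).
Mutual best responses occur at (a1, b3) and (a2, b2); at each, neither player gains by switching.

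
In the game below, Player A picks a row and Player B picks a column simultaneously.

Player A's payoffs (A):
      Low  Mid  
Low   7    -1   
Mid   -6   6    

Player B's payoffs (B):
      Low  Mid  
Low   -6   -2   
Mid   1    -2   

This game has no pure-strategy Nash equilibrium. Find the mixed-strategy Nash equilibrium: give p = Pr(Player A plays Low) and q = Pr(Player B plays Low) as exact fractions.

p = 3/7, q = 7/20

In a mixed NE each player is indifferent between their pure strategies, so the opponent's mix sets the indifference.
Player B indifferent between Low and Mid: p·(-6) + (1−p)·1 = p·(-2) + (1−p)·(-2) ⟹ 1 + (-7)p = (-2) + 0p ⟹ p = 3/7.
Player A indifferent between Low and Mid: q·7 + (1−q)·(-1) = q·(-6) + (1−q)·6 ⟹ (-1) + 8q = 6 + (-12)q ⟹ q = 7/20.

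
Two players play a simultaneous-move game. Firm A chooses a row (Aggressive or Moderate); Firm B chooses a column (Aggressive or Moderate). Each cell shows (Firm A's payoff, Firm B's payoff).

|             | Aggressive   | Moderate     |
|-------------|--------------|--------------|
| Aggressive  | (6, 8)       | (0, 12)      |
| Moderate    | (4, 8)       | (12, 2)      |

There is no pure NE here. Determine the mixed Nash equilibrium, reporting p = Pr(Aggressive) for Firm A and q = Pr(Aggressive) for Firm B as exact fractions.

In a mixed NE each player is indifferent between their pure strategies, so the opponent's mix sets the indifference.
Firm B indifferent between Aggressive and Moderate: p·8 + (1−p)·8 = p·12 + (1−p)·2 ⟹ 8 + 0p = 2 + 10p ⟹ p = 3/5.
Firm A indifferent between Aggressive and Moderate: q·6 + (1−q)·0 = q·4 + (1−q)·12 ⟹ 0 + 6q = 12 + (-8)q ⟹ q = 6/7.

p = 3/5, q = 6/7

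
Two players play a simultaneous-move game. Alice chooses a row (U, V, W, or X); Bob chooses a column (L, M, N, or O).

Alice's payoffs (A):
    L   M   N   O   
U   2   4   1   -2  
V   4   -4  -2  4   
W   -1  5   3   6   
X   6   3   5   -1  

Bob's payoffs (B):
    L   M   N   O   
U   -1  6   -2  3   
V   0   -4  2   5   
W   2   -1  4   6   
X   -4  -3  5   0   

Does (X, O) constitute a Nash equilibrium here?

Holding Bob at O: Alice gets -1 from X but could get 6 by switching to W. Alice has a profitable deviation.

No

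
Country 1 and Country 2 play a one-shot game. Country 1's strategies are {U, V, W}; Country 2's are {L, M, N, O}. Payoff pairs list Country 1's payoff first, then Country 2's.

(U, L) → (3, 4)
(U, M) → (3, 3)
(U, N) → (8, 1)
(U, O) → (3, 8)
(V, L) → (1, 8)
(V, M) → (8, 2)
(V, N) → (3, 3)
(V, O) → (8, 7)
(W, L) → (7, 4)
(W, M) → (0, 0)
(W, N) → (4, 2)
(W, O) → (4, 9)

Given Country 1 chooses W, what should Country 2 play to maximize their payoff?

With Country 1 fixed at W, Country 2's payoffs are: L → 4, M → 0, N → 2, O → 9.
The maximum is 9, achieved by O.

O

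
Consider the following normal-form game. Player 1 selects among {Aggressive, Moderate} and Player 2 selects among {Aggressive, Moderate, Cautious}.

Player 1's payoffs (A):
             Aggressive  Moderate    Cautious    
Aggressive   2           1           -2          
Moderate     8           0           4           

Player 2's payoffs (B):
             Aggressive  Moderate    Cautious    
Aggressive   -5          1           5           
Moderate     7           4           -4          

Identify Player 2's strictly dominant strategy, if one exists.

No strictly dominant strategy

A strategy is strictly dominant if it gives Player 2 a strictly higher payoff than every other strategy, against every choice by the opponent.
Aggressive is not dominant: against Aggressive, Moderate gives 1 > -5.
Moderate is not dominant: against Aggressive, Cautious gives 5 > 1.
Cautious is not dominant: against Moderate, Aggressive gives 7 > -4.
No single strategy is best against every opponent action.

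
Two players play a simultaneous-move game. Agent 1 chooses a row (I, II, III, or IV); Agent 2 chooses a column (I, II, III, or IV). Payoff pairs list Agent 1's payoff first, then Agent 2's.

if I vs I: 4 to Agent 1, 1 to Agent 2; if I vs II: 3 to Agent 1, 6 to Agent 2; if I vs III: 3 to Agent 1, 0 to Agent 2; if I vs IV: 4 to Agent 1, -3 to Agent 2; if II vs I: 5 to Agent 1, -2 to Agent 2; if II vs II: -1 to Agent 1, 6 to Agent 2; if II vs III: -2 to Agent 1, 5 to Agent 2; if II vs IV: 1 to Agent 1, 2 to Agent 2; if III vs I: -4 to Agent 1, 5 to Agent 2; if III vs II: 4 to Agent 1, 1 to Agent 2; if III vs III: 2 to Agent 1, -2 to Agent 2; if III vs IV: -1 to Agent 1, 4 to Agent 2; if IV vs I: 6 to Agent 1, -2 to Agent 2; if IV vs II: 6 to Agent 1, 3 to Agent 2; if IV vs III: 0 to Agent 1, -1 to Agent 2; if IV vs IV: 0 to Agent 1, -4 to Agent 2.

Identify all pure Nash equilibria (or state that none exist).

(IV, II)

Check mutual best responses: a cell is a NE iff neither player can gain by unilaterally deviating.
Agent 1's best responses — vs I: IV (payoff 6); vs II: IV (payoff 6); vs III: I (payoff 3); vs IV: I (payoff 4).
Agent 2's best responses — vs I: II (payoff 6); vs II: II (payoff 6); vs III: I (payoff 5); vs IV: II (payoff 3).
The only mutual best response is (IV, II); neither player gains by switching there.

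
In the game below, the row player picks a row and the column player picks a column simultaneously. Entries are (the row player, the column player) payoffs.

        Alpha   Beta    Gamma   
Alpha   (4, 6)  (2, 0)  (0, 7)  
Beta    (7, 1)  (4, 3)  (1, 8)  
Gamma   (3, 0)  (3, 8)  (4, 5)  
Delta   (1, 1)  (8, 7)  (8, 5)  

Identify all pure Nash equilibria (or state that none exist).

Check mutual best responses: a cell is a NE iff neither player can gain by unilaterally deviating.
The row player's best responses — vs Alpha: Beta (payoff 7); vs Beta: Delta (payoff 8); vs Gamma: Delta (payoff 8).
The column player's best responses — vs Alpha: Gamma (payoff 7); vs Beta: Gamma (payoff 8); vs Gamma: Beta (payoff 8); vs Delta: Beta (payoff 7).
The only mutual best response is (Delta, Beta); neither player gains by switching there.

(Delta, Beta)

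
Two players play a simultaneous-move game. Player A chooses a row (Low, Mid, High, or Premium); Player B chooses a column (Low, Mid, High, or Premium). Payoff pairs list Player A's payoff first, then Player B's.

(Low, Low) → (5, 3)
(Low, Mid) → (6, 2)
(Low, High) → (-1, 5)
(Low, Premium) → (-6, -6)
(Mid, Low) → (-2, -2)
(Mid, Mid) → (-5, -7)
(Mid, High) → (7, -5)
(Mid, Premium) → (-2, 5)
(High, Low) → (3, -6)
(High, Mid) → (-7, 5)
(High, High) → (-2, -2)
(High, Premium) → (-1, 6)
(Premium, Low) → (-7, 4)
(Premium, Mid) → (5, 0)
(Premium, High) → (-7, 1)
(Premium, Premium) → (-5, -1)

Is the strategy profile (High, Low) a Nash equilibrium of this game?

No

Holding Player B at Low: Player A gets 3 from High but could get 5 by switching to Low. Player A has a profitable deviation.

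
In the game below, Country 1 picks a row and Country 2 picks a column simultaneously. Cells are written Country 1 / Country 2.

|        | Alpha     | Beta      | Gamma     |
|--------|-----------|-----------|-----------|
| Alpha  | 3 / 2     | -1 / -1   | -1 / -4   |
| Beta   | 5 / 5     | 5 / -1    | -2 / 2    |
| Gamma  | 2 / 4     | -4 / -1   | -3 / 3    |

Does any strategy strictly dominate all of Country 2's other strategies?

Alpha

A strategy is strictly dominant if it gives Country 2 a strictly higher payoff than every other strategy, against every choice by the opponent.
Alpha strictly dominates: vs Alpha: 2 > each of {-1, -4}; vs Beta: 5 > each of {-1, 2}; vs Gamma: 4 > each of {-1, 3}.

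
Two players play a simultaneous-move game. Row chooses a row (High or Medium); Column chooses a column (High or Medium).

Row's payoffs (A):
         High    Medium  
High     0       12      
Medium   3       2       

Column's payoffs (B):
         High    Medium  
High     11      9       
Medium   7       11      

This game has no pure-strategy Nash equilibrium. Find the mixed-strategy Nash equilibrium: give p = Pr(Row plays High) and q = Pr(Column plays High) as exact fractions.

Each player's mixing probability is pinned down by making the *other* player indifferent.
Column indifferent between High and Medium: p·11 + (1−p)·7 = p·9 + (1−p)·11 ⟹ 7 + 4p = 11 + (-2)p ⟹ p = 2/3.
Row indifferent between High and Medium: q·0 + (1−q)·12 = q·3 + (1−q)·2 ⟹ 12 + (-12)q = 2 + 1q ⟹ q = 10/13.

p = 2/3, q = 10/13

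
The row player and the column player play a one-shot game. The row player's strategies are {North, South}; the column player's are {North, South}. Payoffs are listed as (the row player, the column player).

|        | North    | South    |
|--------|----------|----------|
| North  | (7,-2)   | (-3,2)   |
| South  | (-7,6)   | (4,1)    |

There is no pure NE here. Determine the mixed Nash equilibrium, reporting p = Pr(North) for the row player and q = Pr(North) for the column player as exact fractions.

p = 5/9, q = 1/3

Each player's mixing probability is pinned down by making the *other* player indifferent.
The column player indifferent between North and South: p·(-2) + (1−p)·6 = p·2 + (1−p)·1 ⟹ 6 + (-8)p = 1 + 1p ⟹ p = 5/9.
The row player indifferent between North and South: q·7 + (1−q)·(-3) = q·(-7) + (1−q)·4 ⟹ (-3) + 10q = 4 + (-11)q ⟹ q = 1/3.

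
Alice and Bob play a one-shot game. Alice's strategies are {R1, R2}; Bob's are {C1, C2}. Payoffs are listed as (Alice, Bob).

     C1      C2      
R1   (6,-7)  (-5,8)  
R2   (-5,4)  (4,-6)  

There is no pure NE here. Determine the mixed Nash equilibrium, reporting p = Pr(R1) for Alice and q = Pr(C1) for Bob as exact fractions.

p = 2/5, q = 9/20

Each player's mixing probability is pinned down by making the *other* player indifferent.
Bob indifferent between C1 and C2: p·(-7) + (1−p)·4 = p·8 + (1−p)·(-6) ⟹ 4 + (-11)p = (-6) + 14p ⟹ p = 2/5.
Alice indifferent between R1 and R2: q·6 + (1−q)·(-5) = q·(-5) + (1−q)·4 ⟹ (-5) + 11q = 4 + (-9)q ⟹ q = 9/20.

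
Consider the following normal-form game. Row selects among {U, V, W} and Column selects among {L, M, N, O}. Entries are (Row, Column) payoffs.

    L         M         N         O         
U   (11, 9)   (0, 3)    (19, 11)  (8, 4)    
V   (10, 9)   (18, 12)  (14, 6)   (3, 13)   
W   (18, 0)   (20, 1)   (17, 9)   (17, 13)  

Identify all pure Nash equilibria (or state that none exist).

(U, N) and (W, O)

Check mutual best responses: a cell is a NE iff neither player can gain by unilaterally deviating.
Row's best responses — vs L: W (payoff 18); vs M: W (payoff 20); vs N: U (payoff 19); vs O: W (payoff 17).
Column's best responses — vs U: N (payoff 11); vs V: O (payoff 13); vs W: O (payoff 13).
Mutual best responses occur at (U, N) and (W, O); at each, neither player gains by switching.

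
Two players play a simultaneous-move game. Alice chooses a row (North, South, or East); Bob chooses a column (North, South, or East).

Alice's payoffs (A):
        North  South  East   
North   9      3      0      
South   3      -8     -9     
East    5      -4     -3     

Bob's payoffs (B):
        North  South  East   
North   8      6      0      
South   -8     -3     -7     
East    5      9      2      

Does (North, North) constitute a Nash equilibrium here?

Holding Bob at North: Alice gets 9 from North, versus 3 from South, 5 from East. No profitable deviation for Alice.
Holding Alice at North: Bob gets 8 from North, versus 6 from South, 0 from East. No profitable deviation for Bob either.

Yes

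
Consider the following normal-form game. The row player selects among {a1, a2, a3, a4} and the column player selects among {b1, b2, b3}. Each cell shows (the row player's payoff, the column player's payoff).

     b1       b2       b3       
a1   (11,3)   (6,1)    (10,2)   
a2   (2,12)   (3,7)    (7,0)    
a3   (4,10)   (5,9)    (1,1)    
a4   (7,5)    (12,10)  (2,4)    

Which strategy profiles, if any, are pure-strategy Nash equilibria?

(a1, b1) and (a4, b2)

A profile is a Nash equilibrium when each player is best-responding to the other.
The row player's best responses — vs b1: a1 (payoff 11); vs b2: a4 (payoff 12); vs b3: a1 (payoff 10).
The column player's best responses — vs a1: b1 (payoff 3); vs a2: b1 (payoff 12); vs a3: b1 (payoff 10); vs a4: b2 (payoff 10).
Mutual best responses occur at (a1, b1) and (a4, b2); at each, neither player gains by switching.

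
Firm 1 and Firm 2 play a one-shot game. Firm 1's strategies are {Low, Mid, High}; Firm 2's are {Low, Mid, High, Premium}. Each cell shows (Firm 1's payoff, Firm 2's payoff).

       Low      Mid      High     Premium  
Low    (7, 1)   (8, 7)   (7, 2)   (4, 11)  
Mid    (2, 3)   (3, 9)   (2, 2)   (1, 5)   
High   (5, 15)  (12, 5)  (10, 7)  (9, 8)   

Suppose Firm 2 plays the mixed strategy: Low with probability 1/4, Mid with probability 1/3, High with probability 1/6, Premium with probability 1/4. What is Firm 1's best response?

Compute Firm 1's expected payoff from each pure strategy against the given mix.
Low: (1/4)·7 + (1/3)·8 + (1/6)·7 + (1/4)·4 = 79/12
Mid: (1/4)·2 + (1/3)·3 + (1/6)·2 + (1/4)·1 = 25/12
High: (1/4)·5 + (1/3)·12 + (1/6)·10 + (1/4)·9 = 55/6
Highest expected payoff is 55/6, from High.

High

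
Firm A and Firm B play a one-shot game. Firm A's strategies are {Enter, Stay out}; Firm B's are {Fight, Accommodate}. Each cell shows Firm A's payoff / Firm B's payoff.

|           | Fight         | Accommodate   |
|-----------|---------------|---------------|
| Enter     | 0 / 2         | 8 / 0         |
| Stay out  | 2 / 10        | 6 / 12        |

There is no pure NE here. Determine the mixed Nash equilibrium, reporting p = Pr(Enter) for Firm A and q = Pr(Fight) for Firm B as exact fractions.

p = 1/2, q = 1/2

In a mixed NE each player is indifferent between their pure strategies, so the opponent's mix sets the indifference.
Firm B indifferent between Fight and Accommodate: p·2 + (1−p)·10 = p·0 + (1−p)·12 ⟹ 10 + (-8)p = 12 + (-12)p ⟹ p = 1/2.
Firm A indifferent between Enter and Stay out: q·0 + (1−q)·8 = q·2 + (1−q)·6 ⟹ 8 + (-8)q = 6 + (-4)q ⟹ q = 1/2.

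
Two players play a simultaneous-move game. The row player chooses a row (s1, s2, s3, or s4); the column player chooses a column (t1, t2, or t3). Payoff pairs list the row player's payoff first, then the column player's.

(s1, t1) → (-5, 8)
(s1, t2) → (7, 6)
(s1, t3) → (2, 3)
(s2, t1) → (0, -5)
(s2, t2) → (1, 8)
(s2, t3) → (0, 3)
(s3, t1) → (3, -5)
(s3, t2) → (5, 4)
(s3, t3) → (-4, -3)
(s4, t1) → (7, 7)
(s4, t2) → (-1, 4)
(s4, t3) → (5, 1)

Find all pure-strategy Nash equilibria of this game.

A profile is a Nash equilibrium when each player is best-responding to the other.
The row player's best responses — vs t1: s4 (payoff 7); vs t2: s1 (payoff 7); vs t3: s4 (payoff 5).
The column player's best responses — vs s1: t1 (payoff 8); vs s2: t2 (payoff 8); vs s3: t2 (payoff 4); vs s4: t1 (payoff 7).
The only mutual best response is (s4, t1); neither player gains by switching there.

(s4, t1)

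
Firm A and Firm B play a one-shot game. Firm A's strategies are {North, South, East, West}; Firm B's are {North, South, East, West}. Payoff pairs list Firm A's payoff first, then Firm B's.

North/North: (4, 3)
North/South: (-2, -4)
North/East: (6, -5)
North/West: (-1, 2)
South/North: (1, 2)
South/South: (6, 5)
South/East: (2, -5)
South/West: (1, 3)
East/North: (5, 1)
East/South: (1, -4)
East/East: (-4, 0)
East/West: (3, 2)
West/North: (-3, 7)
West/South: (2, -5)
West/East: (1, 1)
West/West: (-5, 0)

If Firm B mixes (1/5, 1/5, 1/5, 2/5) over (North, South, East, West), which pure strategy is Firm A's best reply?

Firm A's best reply maximizes expected payoff against the mix.
North: (1/5)·4 + (1/5)·(-2) + (1/5)·6 + (2/5)·(-1) = 6/5
South: (1/5)·1 + (1/5)·6 + (1/5)·2 + (2/5)·1 = 11/5
East: (1/5)·5 + (1/5)·1 + (1/5)·(-4) + (2/5)·3 = 8/5
West: (1/5)·(-3) + (1/5)·2 + (1/5)·1 + (2/5)·(-5) = -2
Highest expected payoff is 11/5, from South.

South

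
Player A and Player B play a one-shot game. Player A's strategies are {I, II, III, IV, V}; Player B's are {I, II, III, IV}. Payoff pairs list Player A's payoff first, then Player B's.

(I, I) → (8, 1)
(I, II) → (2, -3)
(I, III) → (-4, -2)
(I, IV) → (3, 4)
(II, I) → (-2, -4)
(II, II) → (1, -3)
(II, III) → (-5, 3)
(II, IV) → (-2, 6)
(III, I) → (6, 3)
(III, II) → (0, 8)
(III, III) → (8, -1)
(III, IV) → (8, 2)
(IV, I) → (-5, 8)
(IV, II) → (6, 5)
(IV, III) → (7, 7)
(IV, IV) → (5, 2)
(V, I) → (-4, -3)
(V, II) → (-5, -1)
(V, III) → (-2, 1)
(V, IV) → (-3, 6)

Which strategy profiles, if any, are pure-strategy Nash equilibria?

No pure-strategy Nash equilibrium

Find each player's best response to every opponent strategy; NE are the intersections.
Player A's best responses — vs I: I (payoff 8); vs II: IV (payoff 6); vs III: III (payoff 8); vs IV: III (payoff 8).
Player B's best responses — vs I: IV (payoff 4); vs II: IV (payoff 6); vs III: II (payoff 8); vs IV: I (payoff 8); vs V: IV (payoff 6).
No cell has both players best-responding. For instance, Player A's best reply to IV is III, but against III Player B prefers II over IV.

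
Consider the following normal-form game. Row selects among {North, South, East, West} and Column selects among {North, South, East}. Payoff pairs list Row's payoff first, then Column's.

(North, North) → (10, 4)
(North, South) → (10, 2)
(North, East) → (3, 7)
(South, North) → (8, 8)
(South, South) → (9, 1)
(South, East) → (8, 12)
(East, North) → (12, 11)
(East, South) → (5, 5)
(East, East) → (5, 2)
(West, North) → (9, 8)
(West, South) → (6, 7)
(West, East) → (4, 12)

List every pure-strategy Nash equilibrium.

A profile is a Nash equilibrium when each player is best-responding to the other.
Row's best responses — vs North: East (payoff 12); vs South: North (payoff 10); vs East: South (payoff 8).
Column's best responses — vs North: East (payoff 7); vs South: East (payoff 12); vs East: North (payoff 11); vs West: East (payoff 12).
Mutual best responses occur at (South, East) and (East, North); at each, neither player gains by switching.

(South, East) and (East, North)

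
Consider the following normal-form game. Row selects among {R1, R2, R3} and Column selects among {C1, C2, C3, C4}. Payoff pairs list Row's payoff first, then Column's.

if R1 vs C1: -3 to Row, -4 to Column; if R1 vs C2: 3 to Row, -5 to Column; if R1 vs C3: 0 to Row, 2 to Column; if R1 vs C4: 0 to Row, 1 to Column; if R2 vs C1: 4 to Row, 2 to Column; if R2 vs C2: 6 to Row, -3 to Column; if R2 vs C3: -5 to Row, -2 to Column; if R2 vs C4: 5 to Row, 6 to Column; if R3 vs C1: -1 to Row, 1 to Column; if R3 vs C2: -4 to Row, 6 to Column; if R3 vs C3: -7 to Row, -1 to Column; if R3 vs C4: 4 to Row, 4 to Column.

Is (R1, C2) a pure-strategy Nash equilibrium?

No

Holding Column at C2: Row gets 3 from R1 but could get 6 by switching to R2. Row has a profitable deviation.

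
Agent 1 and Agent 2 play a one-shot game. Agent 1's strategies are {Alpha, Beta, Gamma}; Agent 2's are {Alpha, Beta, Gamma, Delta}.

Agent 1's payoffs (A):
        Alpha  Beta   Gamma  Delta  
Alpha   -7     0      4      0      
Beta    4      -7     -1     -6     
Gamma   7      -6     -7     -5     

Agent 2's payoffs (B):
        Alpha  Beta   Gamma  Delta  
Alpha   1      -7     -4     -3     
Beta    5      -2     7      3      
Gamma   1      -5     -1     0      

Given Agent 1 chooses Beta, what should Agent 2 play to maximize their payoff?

Gamma

With Agent 1 fixed at Beta, Agent 2's payoffs are: Alpha → 5, Beta → -2, Gamma → 7, Delta → 3.
The maximum is 7, achieved by Gamma.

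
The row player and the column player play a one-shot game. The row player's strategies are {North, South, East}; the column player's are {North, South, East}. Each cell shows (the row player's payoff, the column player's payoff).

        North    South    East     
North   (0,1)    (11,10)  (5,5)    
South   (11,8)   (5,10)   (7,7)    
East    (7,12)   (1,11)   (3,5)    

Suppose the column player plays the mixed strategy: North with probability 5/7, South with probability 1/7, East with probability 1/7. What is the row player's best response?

South

The row player's best reply maximizes expected payoff against the mix.
North: (5/7)·0 + (1/7)·11 + (1/7)·5 = 16/7
South: (5/7)·11 + (1/7)·5 + (1/7)·7 = 67/7
East: (5/7)·7 + (1/7)·1 + (1/7)·3 = 39/7
Highest expected payoff is 67/7, from South.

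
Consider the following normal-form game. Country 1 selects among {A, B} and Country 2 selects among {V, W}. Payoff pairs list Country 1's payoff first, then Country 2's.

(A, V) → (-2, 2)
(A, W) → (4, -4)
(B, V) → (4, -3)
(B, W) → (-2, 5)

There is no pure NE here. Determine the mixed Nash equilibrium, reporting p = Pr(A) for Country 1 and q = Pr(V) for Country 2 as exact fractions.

In a mixed NE each player is indifferent between their pure strategies, so the opponent's mix sets the indifference.
Country 2 indifferent between V and W: p·2 + (1−p)·(-3) = p·(-4) + (1−p)·5 ⟹ (-3) + 5p = 5 + (-9)p ⟹ p = 4/7.
Country 1 indifferent between A and B: q·(-2) + (1−q)·4 = q·4 + (1−q)·(-2) ⟹ 4 + (-6)q = (-2) + 6q ⟹ q = 1/2.

p = 4/7, q = 1/2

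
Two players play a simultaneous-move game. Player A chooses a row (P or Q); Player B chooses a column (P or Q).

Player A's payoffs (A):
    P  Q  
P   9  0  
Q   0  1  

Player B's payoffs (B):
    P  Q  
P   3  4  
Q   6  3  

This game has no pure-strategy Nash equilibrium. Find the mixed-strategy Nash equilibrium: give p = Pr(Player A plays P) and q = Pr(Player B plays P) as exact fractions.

p = 3/4, q = 1/10

Each player's mixing probability is pinned down by making the *other* player indifferent.
Player B indifferent between P and Q: p·3 + (1−p)·6 = p·4 + (1−p)·3 ⟹ 6 + (-3)p = 3 + 1p ⟹ p = 3/4.
Player A indifferent between P and Q: q·9 + (1−q)·0 = q·0 + (1−q)·1 ⟹ 0 + 9q = 1 + (-1)q ⟹ q = 1/10.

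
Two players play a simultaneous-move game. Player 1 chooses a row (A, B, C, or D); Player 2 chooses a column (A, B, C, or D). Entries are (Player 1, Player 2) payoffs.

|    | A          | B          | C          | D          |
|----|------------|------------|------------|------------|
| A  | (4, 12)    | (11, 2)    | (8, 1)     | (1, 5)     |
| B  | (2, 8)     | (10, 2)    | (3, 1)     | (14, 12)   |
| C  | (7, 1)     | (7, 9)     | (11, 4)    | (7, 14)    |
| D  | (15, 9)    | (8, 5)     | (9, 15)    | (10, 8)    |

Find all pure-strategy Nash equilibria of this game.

(B, D)

A profile is a Nash equilibrium when each player is best-responding to the other.
Player 1's best responses — vs A: D (payoff 15); vs B: A (payoff 11); vs C: C (payoff 11); vs D: B (payoff 14).
Player 2's best responses — vs A: A (payoff 12); vs B: D (payoff 12); vs C: D (payoff 14); vs D: C (payoff 15).
The only mutual best response is (B, D); neither player gains by switching there.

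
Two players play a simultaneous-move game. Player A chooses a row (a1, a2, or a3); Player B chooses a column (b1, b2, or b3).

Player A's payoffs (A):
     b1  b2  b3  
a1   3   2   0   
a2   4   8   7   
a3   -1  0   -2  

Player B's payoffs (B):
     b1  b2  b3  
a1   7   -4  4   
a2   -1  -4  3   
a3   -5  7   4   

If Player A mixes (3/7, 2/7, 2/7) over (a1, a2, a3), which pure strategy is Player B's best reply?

b3

Compute Player B's expected payoff from each pure strategy against the given mix.
b1: (3/7)·7 + (2/7)·(-1) + (2/7)·(-5) = 9/7
b2: (3/7)·(-4) + (2/7)·(-4) + (2/7)·7 = -6/7
b3: (3/7)·4 + (2/7)·3 + (2/7)·4 = 26/7
Highest expected payoff is 26/7, from b3.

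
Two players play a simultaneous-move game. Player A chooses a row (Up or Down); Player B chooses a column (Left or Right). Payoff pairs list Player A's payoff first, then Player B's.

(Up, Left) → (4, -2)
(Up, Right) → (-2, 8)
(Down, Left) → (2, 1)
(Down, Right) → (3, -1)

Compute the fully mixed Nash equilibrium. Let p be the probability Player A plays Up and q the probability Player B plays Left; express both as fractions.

p = 1/6, q = 5/7

In a mixed NE each player is indifferent between their pure strategies, so the opponent's mix sets the indifference.
Player B indifferent between Left and Right: p·(-2) + (1−p)·1 = p·8 + (1−p)·(-1) ⟹ 1 + (-3)p = (-1) + 9p ⟹ p = 1/6.
Player A indifferent between Up and Down: q·4 + (1−q)·(-2) = q·2 + (1−q)·3 ⟹ (-2) + 6q = 3 + (-1)q ⟹ q = 5/7.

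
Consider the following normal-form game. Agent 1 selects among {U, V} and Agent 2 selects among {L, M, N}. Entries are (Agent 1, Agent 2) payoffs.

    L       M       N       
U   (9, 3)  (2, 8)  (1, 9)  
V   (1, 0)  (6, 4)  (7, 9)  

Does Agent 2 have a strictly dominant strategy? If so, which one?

Check whether one of Agent 2's strategies beats all alternatives regardless of what the opponent does.
N strictly dominates: vs U: 9 > each of {3, 8}; vs V: 9 > each of {0, 4}.

N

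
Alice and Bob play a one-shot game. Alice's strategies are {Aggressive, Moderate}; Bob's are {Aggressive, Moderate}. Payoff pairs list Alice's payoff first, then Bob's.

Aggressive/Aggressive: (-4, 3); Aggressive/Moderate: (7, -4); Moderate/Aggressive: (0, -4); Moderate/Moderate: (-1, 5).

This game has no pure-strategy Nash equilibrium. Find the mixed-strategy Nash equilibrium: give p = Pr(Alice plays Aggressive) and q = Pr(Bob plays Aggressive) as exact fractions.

Each player's mixing probability is pinned down by making the *other* player indifferent.
Bob indifferent between Aggressive and Moderate: p·3 + (1−p)·(-4) = p·(-4) + (1−p)·5 ⟹ (-4) + 7p = 5 + (-9)p ⟹ p = 9/16.
Alice indifferent between Aggressive and Moderate: q·(-4) + (1−q)·7 = q·0 + (1−q)·(-1) ⟹ 7 + (-11)q = (-1) + 1q ⟹ q = 2/3.

p = 9/16, q = 2/3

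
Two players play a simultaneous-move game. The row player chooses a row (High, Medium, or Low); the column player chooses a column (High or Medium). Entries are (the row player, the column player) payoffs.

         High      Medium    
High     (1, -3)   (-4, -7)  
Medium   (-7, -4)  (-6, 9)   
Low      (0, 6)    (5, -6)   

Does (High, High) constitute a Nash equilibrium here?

Holding the column player at High: the row player gets 1 from High, versus -7 from Medium, 0 from Low. No profitable deviation for the row player.
Holding the row player at High: the column player gets -3 from High, versus -7 from Medium. No profitable deviation for the column player either.

Yes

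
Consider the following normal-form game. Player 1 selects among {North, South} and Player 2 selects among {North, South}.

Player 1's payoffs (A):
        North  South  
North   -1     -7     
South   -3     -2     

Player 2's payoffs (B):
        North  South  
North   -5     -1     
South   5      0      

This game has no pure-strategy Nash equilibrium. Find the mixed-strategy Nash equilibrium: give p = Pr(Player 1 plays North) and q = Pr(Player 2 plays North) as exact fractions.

Each player's mixing probability is pinned down by making the *other* player indifferent.
Player 2 indifferent between North and South: p·(-5) + (1−p)·5 = p·(-1) + (1−p)·0 ⟹ 5 + (-10)p = 0 + (-1)p ⟹ p = 5/9.
Player 1 indifferent between North and South: q·(-1) + (1−q)·(-7) = q·(-3) + (1−q)·(-2) ⟹ (-7) + 6q = (-2) + (-1)q ⟹ q = 5/7.

p = 5/9, q = 5/7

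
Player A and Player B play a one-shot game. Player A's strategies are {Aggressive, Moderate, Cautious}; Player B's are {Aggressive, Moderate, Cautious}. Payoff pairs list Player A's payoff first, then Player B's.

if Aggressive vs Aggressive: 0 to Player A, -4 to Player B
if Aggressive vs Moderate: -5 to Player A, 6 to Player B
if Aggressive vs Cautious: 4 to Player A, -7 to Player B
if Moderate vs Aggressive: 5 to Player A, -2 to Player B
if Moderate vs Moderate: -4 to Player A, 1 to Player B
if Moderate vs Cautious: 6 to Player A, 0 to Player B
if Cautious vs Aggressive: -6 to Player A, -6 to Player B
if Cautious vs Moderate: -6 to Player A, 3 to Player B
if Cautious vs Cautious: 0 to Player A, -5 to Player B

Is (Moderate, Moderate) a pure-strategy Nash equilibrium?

Yes

Holding Player B at Moderate: Player A gets -4 from Moderate, versus -5 from Aggressive, -6 from Cautious. No profitable deviation for Player A.
Holding Player A at Moderate: Player B gets 1 from Moderate, versus -2 from Aggressive, 0 from Cautious. No profitable deviation for Player B either.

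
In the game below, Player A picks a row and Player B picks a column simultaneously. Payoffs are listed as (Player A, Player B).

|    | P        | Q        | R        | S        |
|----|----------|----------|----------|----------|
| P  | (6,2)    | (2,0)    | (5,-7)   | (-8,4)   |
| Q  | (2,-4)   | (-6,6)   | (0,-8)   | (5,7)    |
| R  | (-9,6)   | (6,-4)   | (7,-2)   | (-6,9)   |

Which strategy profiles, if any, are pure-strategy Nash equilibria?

A profile is a Nash equilibrium when each player is best-responding to the other.
Player A's best responses — vs P: P (payoff 6); vs Q: R (payoff 6); vs R: R (payoff 7); vs S: Q (payoff 5).
Player B's best responses — vs P: S (payoff 4); vs Q: S (payoff 7); vs R: S (payoff 9).
The only mutual best response is (Q, S); neither player gains by switching there.

(Q, S)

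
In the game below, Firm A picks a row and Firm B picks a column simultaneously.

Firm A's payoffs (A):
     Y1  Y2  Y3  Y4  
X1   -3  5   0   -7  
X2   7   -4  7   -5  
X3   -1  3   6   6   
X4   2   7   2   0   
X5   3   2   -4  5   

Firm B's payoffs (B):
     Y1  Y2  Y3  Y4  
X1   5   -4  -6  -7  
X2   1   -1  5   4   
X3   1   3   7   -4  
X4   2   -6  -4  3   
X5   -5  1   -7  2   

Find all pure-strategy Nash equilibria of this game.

(X2, Y3)

Find each player's best response to every opponent strategy; NE are the intersections.
Firm A's best responses — vs Y1: X2 (payoff 7); vs Y2: X4 (payoff 7); vs Y3: X2 (payoff 7); vs Y4: X3 (payoff 6).
Firm B's best responses — vs X1: Y1 (payoff 5); vs X2: Y3 (payoff 5); vs X3: Y3 (payoff 7); vs X4: Y4 (payoff 3); vs X5: Y4 (payoff 2).
The only mutual best response is (X2, Y3); neither player gains by switching there.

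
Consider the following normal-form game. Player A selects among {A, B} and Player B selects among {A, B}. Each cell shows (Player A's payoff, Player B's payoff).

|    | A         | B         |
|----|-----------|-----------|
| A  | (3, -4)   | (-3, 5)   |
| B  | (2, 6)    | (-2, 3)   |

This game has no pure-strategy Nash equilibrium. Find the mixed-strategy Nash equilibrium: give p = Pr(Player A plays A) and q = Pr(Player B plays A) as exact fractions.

p = 1/4, q = 1/2

Each player's mixing probability is pinned down by making the *other* player indifferent.
Player B indifferent between A and B: p·(-4) + (1−p)·6 = p·5 + (1−p)·3 ⟹ 6 + (-10)p = 3 + 2p ⟹ p = 1/4.
Player A indifferent between A and B: q·3 + (1−q)·(-3) = q·2 + (1−q)·(-2) ⟹ (-3) + 6q = (-2) + 4q ⟹ q = 1/2.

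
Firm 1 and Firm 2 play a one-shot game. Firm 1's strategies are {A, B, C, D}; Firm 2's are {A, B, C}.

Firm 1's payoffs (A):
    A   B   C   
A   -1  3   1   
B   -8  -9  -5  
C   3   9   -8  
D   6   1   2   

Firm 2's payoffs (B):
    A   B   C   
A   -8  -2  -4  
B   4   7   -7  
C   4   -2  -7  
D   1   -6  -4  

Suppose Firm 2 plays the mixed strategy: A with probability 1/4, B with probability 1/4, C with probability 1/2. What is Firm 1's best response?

Compute Firm 1's expected payoff from each pure strategy against the given mix.
A: (1/4)·(-1) + (1/4)·3 + (1/2)·1 = 1
B: (1/4)·(-8) + (1/4)·(-9) + (1/2)·(-5) = -27/4
C: (1/4)·3 + (1/4)·9 + (1/2)·(-8) = -1
D: (1/4)·6 + (1/4)·1 + (1/2)·2 = 11/4
Highest expected payoff is 11/4, from D.

D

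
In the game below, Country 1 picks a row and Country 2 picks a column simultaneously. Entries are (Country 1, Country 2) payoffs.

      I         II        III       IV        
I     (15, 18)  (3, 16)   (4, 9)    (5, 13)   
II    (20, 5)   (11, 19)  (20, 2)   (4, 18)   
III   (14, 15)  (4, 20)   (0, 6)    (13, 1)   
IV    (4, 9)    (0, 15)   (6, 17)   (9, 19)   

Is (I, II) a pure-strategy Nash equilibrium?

Holding Country 2 at II: Country 1 gets 3 from I but could get 11 by switching to II. Country 1 has a profitable deviation.

No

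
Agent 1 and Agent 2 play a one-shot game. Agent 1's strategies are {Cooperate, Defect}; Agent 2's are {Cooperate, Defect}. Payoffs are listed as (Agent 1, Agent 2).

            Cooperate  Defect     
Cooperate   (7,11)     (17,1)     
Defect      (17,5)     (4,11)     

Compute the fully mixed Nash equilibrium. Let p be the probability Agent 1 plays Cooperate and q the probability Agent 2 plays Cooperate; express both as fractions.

p = 3/8, q = 13/23

Each player's mixing probability is pinned down by making the *other* player indifferent.
Agent 2 indifferent between Cooperate and Defect: p·11 + (1−p)·5 = p·1 + (1−p)·11 ⟹ 5 + 6p = 11 + (-10)p ⟹ p = 3/8.
Agent 1 indifferent between Cooperate and Defect: q·7 + (1−q)·17 = q·17 + (1−q)·4 ⟹ 17 + (-10)q = 4 + 13q ⟹ q = 13/23.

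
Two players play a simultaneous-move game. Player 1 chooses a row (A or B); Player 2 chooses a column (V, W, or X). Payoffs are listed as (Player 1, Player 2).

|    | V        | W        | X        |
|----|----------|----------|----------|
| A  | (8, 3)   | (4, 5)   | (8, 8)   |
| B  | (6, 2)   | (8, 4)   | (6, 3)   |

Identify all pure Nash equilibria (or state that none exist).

(A, X) and (B, W)

A profile is a Nash equilibrium when each player is best-responding to the other.
Player 1's best responses — vs V: A (payoff 8); vs W: B (payoff 8); vs X: A (payoff 8).
Player 2's best responses — vs A: X (payoff 8); vs B: W (payoff 4).
Mutual best responses occur at (A, X) and (B, W); at each, neither player gains by switching.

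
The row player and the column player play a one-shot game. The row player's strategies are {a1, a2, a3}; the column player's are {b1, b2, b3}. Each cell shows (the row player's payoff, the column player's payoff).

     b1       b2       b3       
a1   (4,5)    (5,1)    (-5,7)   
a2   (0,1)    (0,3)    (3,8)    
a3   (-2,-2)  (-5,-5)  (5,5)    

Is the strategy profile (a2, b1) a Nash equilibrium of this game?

No

Holding the column player at b1: the row player gets 0 from a2 but could get 4 by switching to a1. The row player has a profitable deviation.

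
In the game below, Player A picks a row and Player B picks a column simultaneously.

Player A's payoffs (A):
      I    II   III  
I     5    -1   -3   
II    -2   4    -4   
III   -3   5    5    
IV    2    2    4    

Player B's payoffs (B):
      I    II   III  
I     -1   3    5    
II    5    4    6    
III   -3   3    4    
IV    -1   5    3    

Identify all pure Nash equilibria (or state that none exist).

(III, III)

A profile is a Nash equilibrium when each player is best-responding to the other.
Player A's best responses — vs I: I (payoff 5); vs II: III (payoff 5); vs III: III (payoff 5).
Player B's best responses — vs I: III (payoff 5); vs II: III (payoff 6); vs III: III (payoff 4); vs IV: II (payoff 5).
The only mutual best response is (III, III); neither player gains by switching there.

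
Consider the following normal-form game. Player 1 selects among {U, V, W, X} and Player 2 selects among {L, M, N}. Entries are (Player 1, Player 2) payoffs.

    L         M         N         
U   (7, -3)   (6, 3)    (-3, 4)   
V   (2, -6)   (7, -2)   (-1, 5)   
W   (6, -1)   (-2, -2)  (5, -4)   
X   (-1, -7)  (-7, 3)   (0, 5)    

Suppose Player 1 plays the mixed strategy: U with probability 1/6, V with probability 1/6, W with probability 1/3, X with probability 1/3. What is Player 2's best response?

Player 2's best reply maximizes expected payoff against the mix.
L: (1/6)·(-3) + (1/6)·(-6) + (1/3)·(-1) + (1/3)·(-7) = -25/6
M: (1/6)·3 + (1/6)·(-2) + (1/3)·(-2) + (1/3)·3 = 1/2
N: (1/6)·4 + (1/6)·5 + (1/3)·(-4) + (1/3)·5 = 11/6
Highest expected payoff is 11/6, from N.

N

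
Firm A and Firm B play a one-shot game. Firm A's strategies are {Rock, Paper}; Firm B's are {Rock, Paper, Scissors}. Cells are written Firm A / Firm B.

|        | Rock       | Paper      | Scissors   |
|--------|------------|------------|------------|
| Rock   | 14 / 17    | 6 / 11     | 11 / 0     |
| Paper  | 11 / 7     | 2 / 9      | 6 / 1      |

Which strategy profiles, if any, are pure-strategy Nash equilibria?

(Rock, Rock)

Check mutual best responses: a cell is a NE iff neither player can gain by unilaterally deviating.
Firm A's best responses — vs Rock: Rock (payoff 14); vs Paper: Rock (payoff 6); vs Scissors: Rock (payoff 11).
Firm B's best responses — vs Rock: Rock (payoff 17); vs Paper: Paper (payoff 9).
The only mutual best response is (Rock, Rock); neither player gains by switching there.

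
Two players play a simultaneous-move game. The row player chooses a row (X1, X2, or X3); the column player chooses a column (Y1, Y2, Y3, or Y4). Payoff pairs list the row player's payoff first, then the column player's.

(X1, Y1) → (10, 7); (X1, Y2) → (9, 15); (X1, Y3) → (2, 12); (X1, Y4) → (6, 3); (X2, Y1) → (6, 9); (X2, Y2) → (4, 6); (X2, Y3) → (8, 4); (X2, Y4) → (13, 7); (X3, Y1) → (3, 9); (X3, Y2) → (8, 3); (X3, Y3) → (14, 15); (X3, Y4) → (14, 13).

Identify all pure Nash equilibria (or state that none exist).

Find each player's best response to every opponent strategy; NE are the intersections.
The row player's best responses — vs Y1: X1 (payoff 10); vs Y2: X1 (payoff 9); vs Y3: X3 (payoff 14); vs Y4: X3 (payoff 14).
The column player's best responses — vs X1: Y2 (payoff 15); vs X2: Y1 (payoff 9); vs X3: Y3 (payoff 15).
Mutual best responses occur at (X1, Y2) and (X3, Y3); at each, neither player gains by switching.

(X1, Y2) and (X3, Y3)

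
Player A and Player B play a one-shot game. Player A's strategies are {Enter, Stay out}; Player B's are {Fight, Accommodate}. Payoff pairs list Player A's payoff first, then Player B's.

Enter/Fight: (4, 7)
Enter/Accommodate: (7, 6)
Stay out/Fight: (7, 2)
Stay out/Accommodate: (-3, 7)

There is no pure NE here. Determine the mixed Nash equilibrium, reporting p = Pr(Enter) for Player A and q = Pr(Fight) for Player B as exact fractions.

p = 5/6, q = 10/13

In a mixed NE each player is indifferent between their pure strategies, so the opponent's mix sets the indifference.
Player B indifferent between Fight and Accommodate: p·7 + (1−p)·2 = p·6 + (1−p)·7 ⟹ 2 + 5p = 7 + (-1)p ⟹ p = 5/6.
Player A indifferent between Enter and Stay out: q·4 + (1−q)·7 = q·7 + (1−q)·(-3) ⟹ 7 + (-3)q = (-3) + 10q ⟹ q = 10/13.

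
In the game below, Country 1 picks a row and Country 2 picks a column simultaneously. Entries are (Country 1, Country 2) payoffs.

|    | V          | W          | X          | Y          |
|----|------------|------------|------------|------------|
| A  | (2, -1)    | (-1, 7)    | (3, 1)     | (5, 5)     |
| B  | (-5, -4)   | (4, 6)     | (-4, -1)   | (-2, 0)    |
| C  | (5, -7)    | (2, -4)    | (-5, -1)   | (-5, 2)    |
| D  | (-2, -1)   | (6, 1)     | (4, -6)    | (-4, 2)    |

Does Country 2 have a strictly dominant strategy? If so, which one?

A strategy is strictly dominant if it gives Country 2 a strictly higher payoff than every other strategy, against every choice by the opponent.
V is not dominant: against A, W gives 7 > -1.
W is not dominant: against C, X gives -1 > -4.
X is not dominant: against A, W gives 7 > 1.
Y is not dominant: against A, W gives 7 > 5.
No single strategy is best against every opponent action.

None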